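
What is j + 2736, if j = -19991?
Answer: -17255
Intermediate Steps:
j + 2736 = -19991 + 2736 = -17255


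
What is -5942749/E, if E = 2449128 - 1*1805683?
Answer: -5942749/643445 ≈ -9.2358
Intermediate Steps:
E = 643445 (E = 2449128 - 1805683 = 643445)
-5942749/E = -5942749/643445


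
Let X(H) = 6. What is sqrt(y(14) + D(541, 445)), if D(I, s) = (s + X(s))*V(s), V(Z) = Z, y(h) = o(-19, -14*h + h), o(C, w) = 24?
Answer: sqrt(200719) ≈ 448.02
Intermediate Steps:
y(h) = 24
D(I, s) = s*(6 + s) (D(I, s) = (s + 6)*s = (6 + s)*s = s*(6 + s))
sqrt(y(14) + D(541, 445)) = sqrt(24 + 445*(6 + 445)) = sqrt(24 + 445*451) = sqrt(24 + 200695) = sqrt(200719)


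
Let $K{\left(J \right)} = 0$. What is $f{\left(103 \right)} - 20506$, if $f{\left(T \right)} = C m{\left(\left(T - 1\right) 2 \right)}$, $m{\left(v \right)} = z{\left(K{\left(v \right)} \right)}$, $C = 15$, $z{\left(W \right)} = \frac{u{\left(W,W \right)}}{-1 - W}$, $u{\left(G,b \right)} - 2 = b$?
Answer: $-20536$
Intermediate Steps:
$u{\left(G,b \right)} = 2 + b$
$z{\left(W \right)} = \frac{2 + W}{-1 - W}$
$m{\left(v \right)} = -2$ ($m{\left(v \right)} = \frac{-2 - 0}{1 + 0} = \frac{-2 + 0}{1} = 1 \left(-2\right) = -2$)
$f{\left(T \right)} = -30$ ($f{\left(T \right)} = 15 \left(-2\right) = -30$)
$f{\left(103 \right)} - 20506 = -30 - 20506 = -20536$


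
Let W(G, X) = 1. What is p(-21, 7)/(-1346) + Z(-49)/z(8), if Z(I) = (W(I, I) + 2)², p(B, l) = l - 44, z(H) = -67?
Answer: -9635/90182 ≈ -0.10684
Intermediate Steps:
p(B, l) = -44 + l
Z(I) = 9 (Z(I) = (1 + 2)² = 3² = 9)
p(-21, 7)/(-1346) + Z(-49)/z(8) = (-44 + 7)/(-1346) + 9/(-67) = -37*(-1/1346) + 9*(-1/67) = 37/1346 - 9/67 = -9635/90182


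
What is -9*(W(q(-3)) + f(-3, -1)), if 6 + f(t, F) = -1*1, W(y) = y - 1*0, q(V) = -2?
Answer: 81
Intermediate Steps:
W(y) = y (W(y) = y + 0 = y)
f(t, F) = -7 (f(t, F) = -6 - 1*1 = -6 - 1 = -7)
-9*(W(q(-3)) + f(-3, -1)) = -9*(-2 - 7) = -9*(-9) = 81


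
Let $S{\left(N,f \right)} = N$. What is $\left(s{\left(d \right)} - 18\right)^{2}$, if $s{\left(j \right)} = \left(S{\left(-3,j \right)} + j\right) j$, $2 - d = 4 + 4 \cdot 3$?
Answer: $48400$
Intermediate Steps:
$d = -14$ ($d = 2 - \left(4 + 4 \cdot 3\right) = 2 - \left(4 + 12\right) = 2 - 16 = -14$)
$s{\left(j \right)} = j \left(-3 + j\right)$ ($s{\left(j \right)} = \left(-3 + j\right) j = j \left(-3 + j\right)$)
$\left(s{\left(d \right)} - 18\right)^{2} = \left(- 14 \left(-3 - 14\right) - 18\right)^{2} = \left(\left(-14\right) \left(-17\right) - 18\right)^{2} = \left(238 - 18\right)^{2} = 220^{2} = 48400$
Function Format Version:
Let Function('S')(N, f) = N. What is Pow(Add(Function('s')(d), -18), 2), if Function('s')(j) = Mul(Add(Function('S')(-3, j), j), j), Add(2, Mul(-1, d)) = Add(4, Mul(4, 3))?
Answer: 48400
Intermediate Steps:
d = -14 (d = Add(2, Mul(-1, Add(4, Mul(4, 3)))) = Add(2, Mul(-1, Add(4, 12))) = Add(2, Mul(-1, 16)) = Add(2, -16) = -14)
Function('s')(j) = Mul(j, Add(-3, j)) (Function('s')(j) = Mul(Add(-3, j), j) = Mul(j, Add(-3, j)))
Pow(Add(Function('s')(d), -18), 2) = Pow(Add(Mul(-14, Add(-3, -14)), -18), 2) = Pow(Add(Mul(-14, -17), -18), 2) = Pow(Add(238, -18), 2) = Pow(220, 2) = 48400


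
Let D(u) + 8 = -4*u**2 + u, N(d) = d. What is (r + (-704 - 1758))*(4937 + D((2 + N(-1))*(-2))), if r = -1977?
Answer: -21799929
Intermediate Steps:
D(u) = -8 + u - 4*u**2 (D(u) = -8 + (-4*u**2 + u) = -8 + (u - 4*u**2) = -8 + u - 4*u**2)
(r + (-704 - 1758))*(4937 + D((2 + N(-1))*(-2))) = (-1977 + (-704 - 1758))*(4937 + (-8 + (2 - 1)*(-2) - 4*4*(2 - 1)**2)) = (-1977 - 2462)*(4937 + (-8 + 1*(-2) - 4*(1*(-2))**2)) = -4439*(4937 + (-8 - 2 - 4*(-2)**2)) = -4439*(4937 + (-8 - 2 - 4*4)) = -4439*(4937 + (-8 - 2 - 16)) = -4439*(4937 - 26) = -4439*4911 = -21799929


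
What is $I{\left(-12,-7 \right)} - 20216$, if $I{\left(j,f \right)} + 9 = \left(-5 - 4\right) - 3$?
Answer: $-20237$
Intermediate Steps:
$I{\left(j,f \right)} = -21$ ($I{\left(j,f \right)} = -9 - 12 = -21$)
$I{\left(-12,-7 \right)} - 20216 = -21 - 20216 = -20237$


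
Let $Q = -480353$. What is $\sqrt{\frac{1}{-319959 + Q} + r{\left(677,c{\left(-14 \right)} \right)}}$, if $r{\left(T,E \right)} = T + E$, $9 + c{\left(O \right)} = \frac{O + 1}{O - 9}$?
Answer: $\frac{\sqrt{56631506641896194}}{9203588} \approx 25.857$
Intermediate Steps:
$c{\left(O \right)} = -9 + \frac{1 + O}{-9 + O}$ ($c{\left(O \right)} = -9 + \frac{O + 1}{O - 9} = -9 + \frac{1 + O}{-9 + O}$)
$r{\left(T,E \right)} = E + T$
$\sqrt{\frac{1}{-319959 + Q} + r{\left(677,c{\left(-14 \right)} \right)}} = \sqrt{\frac{1}{-319959 - 480353} + \left(\frac{2 \left(41 - -56\right)}{-9 - 14} + 677\right)} = \sqrt{\frac{1}{-800312} + \left(\frac{2 \left(41 + 56\right)}{-23} + 677\right)} = \sqrt{- \frac{1}{800312} + \left(2 \left(- \frac{1}{23}\right) 97 + 677\right)} = \sqrt{- \frac{1}{800312} + \left(- \frac{194}{23} + 677\right)} = \sqrt{- \frac{1}{800312} + \frac{15377}{23}} = \sqrt{\frac{12306397601}{18407176}} = \frac{\sqrt{56631506641896194}}{9203588}$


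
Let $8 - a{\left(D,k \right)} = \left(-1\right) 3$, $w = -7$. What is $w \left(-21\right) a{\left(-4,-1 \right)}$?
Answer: $1617$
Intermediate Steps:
$a{\left(D,k \right)} = 11$ ($a{\left(D,k \right)} = 8 - \left(-1\right) 3 = 8 - -3 = 8 + 3 = 11$)
$w \left(-21\right) a{\left(-4,-1 \right)} = \left(-7\right) \left(-21\right) 11 = 147 \cdot 11 = 1617$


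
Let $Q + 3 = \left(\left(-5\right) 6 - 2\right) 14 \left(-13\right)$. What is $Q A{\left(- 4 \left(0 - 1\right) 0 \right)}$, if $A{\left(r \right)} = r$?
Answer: $0$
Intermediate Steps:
$Q = 5821$ ($Q = -3 + \left(\left(-5\right) 6 - 2\right) 14 \left(-13\right) = -3 + \left(-30 - 2\right) 14 \left(-13\right) = -3 + \left(-32\right) 14 \left(-13\right) = -3 - -5824 = -3 + 5824 = 5821$)
$Q A{\left(- 4 \left(0 - 1\right) 0 \right)} = 5821 - 4 \left(0 - 1\right) 0 = 5821 \left(-4\right) \left(-1\right) 0 = 5821 \cdot 4 \cdot 0 = 5821 \cdot 0 = 0$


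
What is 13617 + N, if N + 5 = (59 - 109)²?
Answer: 16112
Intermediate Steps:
N = 2495 (N = -5 + (59 - 109)² = -5 + (-50)² = -5 + 2500 = 2495)
13617 + N = 13617 + 2495 = 16112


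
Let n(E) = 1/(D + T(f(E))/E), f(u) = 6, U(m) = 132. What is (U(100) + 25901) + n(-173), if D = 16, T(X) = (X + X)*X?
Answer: 70185141/2696 ≈ 26033.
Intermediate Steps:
T(X) = 2*X**2 (T(X) = (2*X)*X = 2*X**2)
n(E) = 1/(16 + 72/E) (n(E) = 1/(16 + (2*6**2)/E) = 1/(16 + (2*36)/E) = 1/(16 + 72/E))
(U(100) + 25901) + n(-173) = (132 + 25901) + (1/8)*(-173)/(9 + 2*(-173)) = 26033 + (1/8)*(-173)/(9 - 346) = 26033 + (1/8)*(-173)/(-337) = 26033 + (1/8)*(-173)*(-1/337) = 26033 + 173/2696 = 70185141/2696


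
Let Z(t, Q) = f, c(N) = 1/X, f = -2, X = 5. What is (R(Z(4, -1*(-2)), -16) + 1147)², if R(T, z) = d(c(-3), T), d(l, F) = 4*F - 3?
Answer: 1290496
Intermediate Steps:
c(N) = ⅕ (c(N) = 1/5 = ⅕)
Z(t, Q) = -2
d(l, F) = -3 + 4*F
R(T, z) = -3 + 4*T
(R(Z(4, -1*(-2)), -16) + 1147)² = ((-3 + 4*(-2)) + 1147)² = ((-3 - 8) + 1147)² = (-11 + 1147)² = 1136² = 1290496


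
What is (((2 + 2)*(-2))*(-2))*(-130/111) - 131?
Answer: -16621/111 ≈ -149.74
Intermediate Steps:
(((2 + 2)*(-2))*(-2))*(-130/111) - 131 = ((4*(-2))*(-2))*(-130*1/111) - 131 = -8*(-2)*(-130/111) - 131 = 16*(-130/111) - 131 = -2080/111 - 131 = -16621/111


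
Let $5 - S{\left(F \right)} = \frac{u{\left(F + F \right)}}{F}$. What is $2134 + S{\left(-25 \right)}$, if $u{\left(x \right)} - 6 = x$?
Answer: $\frac{53431}{25} \approx 2137.2$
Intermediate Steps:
$u{\left(x \right)} = 6 + x$
$S{\left(F \right)} = 5 - \frac{6 + 2 F}{F}$ ($S{\left(F \right)} = 5 - \frac{6 + \left(F + F\right)}{F} = 5 - \frac{6 + 2 F}{F}$)
$2134 + S{\left(-25 \right)} = 2134 + \left(3 - \frac{6}{-25}\right) = 2134 + \left(3 - - \frac{6}{25}\right) = 2134 + \left(3 + \frac{6}{25}\right) = 2134 + \frac{81}{25} = \frac{53431}{25}$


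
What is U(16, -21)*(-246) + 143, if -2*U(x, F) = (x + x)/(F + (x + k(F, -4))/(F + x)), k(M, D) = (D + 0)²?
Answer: -89/137 ≈ -0.64964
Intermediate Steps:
k(M, D) = D²
U(x, F) = -x/(F + (16 + x)/(F + x)) (U(x, F) = -(x + x)/(2*(F + (x + (-4)²)/(F + x))) = -2*x/(2*(F + (x + 16)/(F + x))) = -2*x/(2*(F + (16 + x)/(F + x))) = -x/(F + (16 + x)/(F + x)))
U(16, -21)*(-246) + 143 = -1*16*(-21 + 16)/(16 + 16 + (-21)² - 21*16)*(-246) + 143 = -1*16*(-5)/(16 + 16 + 441 - 336)*(-246) + 143 = -1*16*(-5)/137*(-246) + 143 = -1*16*1/137*(-5)*(-246) + 143 = (80/137)*(-246) + 143 = -19680/137 + 143 = -89/137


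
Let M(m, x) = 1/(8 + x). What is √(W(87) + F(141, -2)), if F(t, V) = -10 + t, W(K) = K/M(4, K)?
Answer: 2*√2099 ≈ 91.630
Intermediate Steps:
W(K) = K*(8 + K) (W(K) = K/(1/(8 + K)) = K*(8 + K))
√(W(87) + F(141, -2)) = √(87*(8 + 87) + (-10 + 141)) = √(87*95 + 131) = √(8265 + 131) = √8396 = 2*√2099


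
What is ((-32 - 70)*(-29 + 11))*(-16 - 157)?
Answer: -317628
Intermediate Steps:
((-32 - 70)*(-29 + 11))*(-16 - 157) = -102*(-18)*(-173) = 1836*(-173) = -317628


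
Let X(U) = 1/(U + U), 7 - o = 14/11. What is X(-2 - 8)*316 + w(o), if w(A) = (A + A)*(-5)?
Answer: -4019/55 ≈ -73.073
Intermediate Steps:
o = 63/11 (o = 7 - 14/11 = 63/11 ≈ 5.7273)
w(A) = -10*A (w(A) = (2*A)*(-5) = -10*A)
X(U) = 1/(2*U)
X(-2 - 8)*316 + w(o) = (1/(2*(-2 - 8)))*316 - 10*63/11 = ((½)/(-10))*316 - 630/11 = ((½)*(-⅒))*316 - 630/11 = -1/20*316 - 630/11 = -79/5 - 630/11 = -4019/55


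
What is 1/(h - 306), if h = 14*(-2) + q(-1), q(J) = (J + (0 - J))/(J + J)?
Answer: -1/334 ≈ -0.0029940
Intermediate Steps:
q(J) = 0 (q(J) = (J - J)/((2*J)) = 0*(1/(2*J)) = 0)
h = -28 (h = 14*(-2) + 0 = -28 + 0 = -28)
1/(h - 306) = 1/(-28 - 306) = 1/(-334) = -1/334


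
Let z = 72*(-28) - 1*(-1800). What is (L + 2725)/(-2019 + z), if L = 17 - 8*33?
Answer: -826/745 ≈ -1.1087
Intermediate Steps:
z = -216 (z = -2016 + 1800 = -216)
L = -247 (L = 17 - 264 = -247)
(L + 2725)/(-2019 + z) = (-247 + 2725)/(-2019 - 216) = 2478/(-2235) = 2478*(-1/2235) = -826/745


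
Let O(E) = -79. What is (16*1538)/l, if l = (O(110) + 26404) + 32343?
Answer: 6152/14667 ≈ 0.41945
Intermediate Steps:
l = 58668 (l = (-79 + 26404) + 32343 = 26325 + 32343 = 58668)
(16*1538)/l = (16*1538)/58668 = 24608*(1/58668) = 6152/14667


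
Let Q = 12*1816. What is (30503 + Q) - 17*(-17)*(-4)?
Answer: 51139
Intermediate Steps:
Q = 21792
(30503 + Q) - 17*(-17)*(-4) = (30503 + 21792) - 17*(-17)*(-4) = 52295 + 289*(-4) = 52295 - 1156 = 51139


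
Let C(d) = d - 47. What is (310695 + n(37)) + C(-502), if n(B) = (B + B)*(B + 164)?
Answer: 325020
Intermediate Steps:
C(d) = -47 + d
n(B) = 2*B*(164 + B) (n(B) = (2*B)*(164 + B) = 2*B*(164 + B))
(310695 + n(37)) + C(-502) = (310695 + 2*37*(164 + 37)) + (-47 - 502) = (310695 + 2*37*201) - 549 = (310695 + 14874) - 549 = 325569 - 549 = 325020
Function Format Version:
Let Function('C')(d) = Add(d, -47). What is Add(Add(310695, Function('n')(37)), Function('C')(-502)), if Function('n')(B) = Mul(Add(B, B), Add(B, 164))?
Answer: 325020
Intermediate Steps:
Function('C')(d) = Add(-47, d)
Function('n')(B) = Mul(2, B, Add(164, B)) (Function('n')(B) = Mul(Mul(2, B), Add(164, B)) = Mul(2, B, Add(164, B)))
Add(Add(310695, Function('n')(37)), Function('C')(-502)) = Add(Add(310695, Mul(2, 37, Add(164, 37))), Add(-47, -502)) = Add(Add(310695, Mul(2, 37, 201)), -549) = Add(Add(310695, 14874), -549) = Add(325569, -549) = 325020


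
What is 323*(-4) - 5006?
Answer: -6298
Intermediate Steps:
323*(-4) - 5006 = -1292 - 5006 = -6298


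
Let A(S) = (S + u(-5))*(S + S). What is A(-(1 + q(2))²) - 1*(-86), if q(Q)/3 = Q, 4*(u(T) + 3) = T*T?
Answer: 9139/2 ≈ 4569.5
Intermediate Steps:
u(T) = -3 + T²/4 (u(T) = -3 + (T*T)/4 = -3 + T²/4)
q(Q) = 3*Q
A(S) = 2*S*(13/4 + S) (A(S) = (S + (-3 + (¼)*(-5)²))*(S + S) = (S + (-3 + (¼)*25))*(2*S) = (S + (-3 + 25/4))*(2*S) = (S + 13/4)*(2*S) = (13/4 + S)*(2*S) = 2*S*(13/4 + S))
A(-(1 + q(2))²) - 1*(-86) = (-(1 + 3*2)²)*(13 + 4*(-(1 + 3*2)²))/2 - 1*(-86) = (-(1 + 6)²)*(13 + 4*(-(1 + 6)²))/2 + 86 = (-1*7²)*(13 + 4*(-1*7²))/2 + 86 = (-1*49)*(13 + 4*(-1*49))/2 + 86 = (½)*(-49)*(13 + 4*(-49)) + 86 = (½)*(-49)*(13 - 196) + 86 = (½)*(-49)*(-183) + 86 = 8967/2 + 86 = 9139/2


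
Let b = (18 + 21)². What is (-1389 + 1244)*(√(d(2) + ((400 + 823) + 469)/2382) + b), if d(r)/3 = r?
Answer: -220545 - 870*√29378/397 ≈ -2.2092e+5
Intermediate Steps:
d(r) = 3*r
b = 1521 (b = 39² = 1521)
(-1389 + 1244)*(√(d(2) + ((400 + 823) + 469)/2382) + b) = (-1389 + 1244)*(√(3*2 + ((400 + 823) + 469)/2382) + 1521) = -145*(√(6 + (1223 + 469)*(1/2382)) + 1521) = -145*(√(6 + 1692*(1/2382)) + 1521) = -145*(√(6 + 282/397) + 1521) = -145*(√(2664/397) + 1521) = -145*(6*√29378/397 + 1521) = -145*(1521 + 6*√29378/397) = -220545 - 870*√29378/397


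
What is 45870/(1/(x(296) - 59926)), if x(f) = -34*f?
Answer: -3210441300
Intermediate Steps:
45870/(1/(x(296) - 59926)) = 45870/(1/(-34*296 - 59926)) = 45870/(1/(-10064 - 59926)) = 45870/(1/(-69990)) = 45870/(-1/69990) = 45870*(-69990) = -3210441300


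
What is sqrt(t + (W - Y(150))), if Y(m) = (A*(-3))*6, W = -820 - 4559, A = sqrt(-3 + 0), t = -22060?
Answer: sqrt(-27439 + 18*I*sqrt(3)) ≈ 0.0941 + 165.65*I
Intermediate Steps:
A = I*sqrt(3) (A = sqrt(-3) = I*sqrt(3) ≈ 1.732*I)
W = -5379
Y(m) = -18*I*sqrt(3) (Y(m) = ((I*sqrt(3))*(-3))*6 = -3*I*sqrt(3)*6 = -18*I*sqrt(3))
sqrt(t + (W - Y(150))) = sqrt(-22060 + (-5379 - (-18)*I*sqrt(3))) = sqrt(-22060 + (-5379 + 18*I*sqrt(3))) = sqrt(-27439 + 18*I*sqrt(3))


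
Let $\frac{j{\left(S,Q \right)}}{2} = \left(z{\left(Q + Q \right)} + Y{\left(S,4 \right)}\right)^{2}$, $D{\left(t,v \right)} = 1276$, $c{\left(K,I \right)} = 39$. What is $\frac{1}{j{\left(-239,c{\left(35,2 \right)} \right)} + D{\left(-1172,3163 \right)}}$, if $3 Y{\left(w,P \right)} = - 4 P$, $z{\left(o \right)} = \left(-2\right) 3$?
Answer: $\frac{9}{13796} \approx 0.00065236$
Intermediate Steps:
$z{\left(o \right)} = -6$
$Y{\left(w,P \right)} = - \frac{4 P}{3}$ ($Y{\left(w,P \right)} = \frac{\left(-4\right) P}{3} = - \frac{4 P}{3}$)
$j{\left(S,Q \right)} = \frac{2312}{9}$ ($j{\left(S,Q \right)} = 2 \left(-6 - \frac{16}{3}\right)^{2} = 2 \left(- \frac{34}{3}\right)^{2} = 2 \cdot \frac{1156}{9} = \frac{2312}{9}$)
$\frac{1}{j{\left(-239,c{\left(35,2 \right)} \right)} + D{\left(-1172,3163 \right)}} = \frac{1}{\frac{2312}{9} + 1276} = \frac{1}{\frac{13796}{9}} = \frac{9}{13796}$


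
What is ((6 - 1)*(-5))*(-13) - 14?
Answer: 311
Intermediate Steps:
((6 - 1)*(-5))*(-13) - 14 = (5*(-5))*(-13) - 14 = -25*(-13) - 14 = 325 - 14 = 311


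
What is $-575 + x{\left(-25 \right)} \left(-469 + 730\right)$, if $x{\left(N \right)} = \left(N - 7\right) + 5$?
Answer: $-7622$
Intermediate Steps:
$x{\left(N \right)} = -2 + N$ ($x{\left(N \right)} = \left(-7 + N\right) + 5 = -2 + N$)
$-575 + x{\left(-25 \right)} \left(-469 + 730\right) = -575 + \left(-2 - 25\right) \left(-469 + 730\right) = -575 - 7047 = -7622$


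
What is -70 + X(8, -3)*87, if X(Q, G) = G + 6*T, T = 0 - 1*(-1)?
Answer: 191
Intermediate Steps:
T = 1 (T = 0 + 1 = 1)
X(Q, G) = 6 + G (X(Q, G) = G + 6*1 = G + 6 = 6 + G)
-70 + X(8, -3)*87 = -70 + (6 - 3)*87 = -70 + 3*87 = -70 + 261 = 191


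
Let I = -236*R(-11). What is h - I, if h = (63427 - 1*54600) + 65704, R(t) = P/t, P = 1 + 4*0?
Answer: 819605/11 ≈ 74510.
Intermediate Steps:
P = 1 (P = 1 + 0 = 1)
R(t) = 1/t
I = 236/11 (I = -236/(-11) = -236*(-1/11) = 236/11 ≈ 21.455)
h = 74531 (h = (63427 - 54600) + 65704 = 8827 + 65704 = 74531)
h - I = 74531 - 1*236/11 = 74531 - 236/11 = 819605/11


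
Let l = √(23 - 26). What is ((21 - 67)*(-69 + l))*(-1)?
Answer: -3174 + 46*I*√3 ≈ -3174.0 + 79.674*I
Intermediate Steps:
l = I*√3 (l = √(-3) = I*√3 ≈ 1.732*I)
((21 - 67)*(-69 + l))*(-1) = ((21 - 67)*(-69 + I*√3))*(-1) = -46*(-69 + I*√3)*(-1) = (3174 - 46*I*√3)*(-1) = -3174 + 46*I*√3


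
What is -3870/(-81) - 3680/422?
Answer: 74170/1899 ≈ 39.057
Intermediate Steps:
-3870/(-81) - 3680/422 = -3870*(-1/81) - 3680*1/422 = 430/9 - 1840/211 = 74170/1899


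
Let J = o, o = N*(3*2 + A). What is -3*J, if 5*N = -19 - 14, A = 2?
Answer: 792/5 ≈ 158.40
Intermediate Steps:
N = -33/5 (N = (-19 - 14)/5 = (⅕)*(-33) = -33/5 ≈ -6.6000)
o = -264/5 (o = -33*(3*2 + 2)/5 = -33*(6 + 2)/5 = -33/5*8 = -264/5 ≈ -52.800)
J = -264/5 ≈ -52.800
-3*J = -3*(-264/5) = 792/5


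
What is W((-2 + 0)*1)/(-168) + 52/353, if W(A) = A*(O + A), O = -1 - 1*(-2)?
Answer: 4015/29652 ≈ 0.13540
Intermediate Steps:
O = 1 (O = -1 + 2 = 1)
W(A) = A*(1 + A)
W((-2 + 0)*1)/(-168) + 52/353 = (((-2 + 0)*1)*(1 + (-2 + 0)*1))/(-168) + 52/353 = ((-2*1)*(1 - 2*1))*(-1/168) + 52*(1/353) = -2*(1 - 2)*(-1/168) + 52/353 = -2*(-1)*(-1/168) + 52/353 = 2*(-1/168) + 52/353 = -1/84 + 52/353 = 4015/29652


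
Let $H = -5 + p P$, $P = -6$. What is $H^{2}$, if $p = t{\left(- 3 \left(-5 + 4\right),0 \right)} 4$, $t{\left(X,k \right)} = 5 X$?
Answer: $133225$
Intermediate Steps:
$p = 60$ ($p = 5 \left(- 3 \left(-5 + 4\right)\right) 4 = 5 \left(\left(-3\right) \left(-1\right)\right) 4 = 5 \cdot 3 \cdot 4 = 15 \cdot 4 = 60$)
$H = -365$ ($H = -5 + 60 \left(-6\right) = -5 - 360 = -365$)
$H^{2} = \left(-365\right)^{2} = 133225$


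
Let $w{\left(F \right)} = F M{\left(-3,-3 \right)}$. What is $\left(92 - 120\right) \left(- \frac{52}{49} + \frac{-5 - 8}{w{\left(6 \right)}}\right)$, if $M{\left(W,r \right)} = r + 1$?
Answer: $- \frac{13}{21} \approx -0.61905$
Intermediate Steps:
$M{\left(W,r \right)} = 1 + r$
$w{\left(F \right)} = - 2 F$ ($w{\left(F \right)} = F \left(1 - 3\right) = F \left(-2\right) = - 2 F$)
$\left(92 - 120\right) \left(- \frac{52}{49} + \frac{-5 - 8}{w{\left(6 \right)}}\right) = \left(92 - 120\right) \left(- \frac{52}{49} + \frac{-5 - 8}{\left(-2\right) 6}\right) = - 28 \left(\left(-52\right) \frac{1}{49} + \frac{-5 - 8}{-12}\right) = - 28 \left(- \frac{52}{49} - - \frac{13}{12}\right) = - 28 \left(- \frac{52}{49} + \frac{13}{12}\right) = \left(-28\right) \frac{13}{588} = - \frac{13}{21}$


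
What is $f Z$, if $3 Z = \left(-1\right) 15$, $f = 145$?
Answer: $-725$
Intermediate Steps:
$Z = -5$ ($Z = \frac{\left(-1\right) 15}{3} = \frac{1}{3} \left(-15\right) = -5$)
$f Z = 145 \left(-5\right) = -725$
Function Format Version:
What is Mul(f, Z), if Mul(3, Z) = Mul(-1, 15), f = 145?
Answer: -725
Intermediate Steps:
Z = -5 (Z = Mul(Rational(1, 3), Mul(-1, 15)) = Mul(Rational(1, 3), -15) = -5)
Mul(f, Z) = Mul(145, -5) = -725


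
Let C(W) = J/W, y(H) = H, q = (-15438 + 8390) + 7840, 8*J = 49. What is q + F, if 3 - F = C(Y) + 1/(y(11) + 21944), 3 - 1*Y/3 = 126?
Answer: 51525945043/64811160 ≈ 795.02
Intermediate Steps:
J = 49/8 (J = (⅛)*49 = 49/8 ≈ 6.1250)
Y = -369 (Y = 9 - 3*126 = 9 - 378 = -369)
q = 792 (q = -7048 + 7840 = 792)
C(W) = 49/(8*W)
F = 195506323/64811160 (F = 3 - ((49/8)/(-369) + 1/(11 + 21944)) = 3 - ((49/8)*(-1/369) + 1/21955) = 3 - (-49/2952 + 1/21955) = 3 - 1*(-1072843/64811160) = 3 + 1072843/64811160 = 195506323/64811160 ≈ 3.0166)
q + F = 792 + 195506323/64811160 = 51525945043/64811160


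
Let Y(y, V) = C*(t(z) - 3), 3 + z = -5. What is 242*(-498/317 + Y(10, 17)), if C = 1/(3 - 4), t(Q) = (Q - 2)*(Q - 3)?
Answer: -8328914/317 ≈ -26274.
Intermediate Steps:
z = -8 (z = -3 - 5 = -8)
t(Q) = (-3 + Q)*(-2 + Q) (t(Q) = (-2 + Q)*(-3 + Q) = (-3 + Q)*(-2 + Q))
C = -1 (C = 1/(-1) = -1)
Y(y, V) = -107 (Y(y, V) = -((6 + (-8)**2 - 5*(-8)) - 3) = -((6 + 64 + 40) - 3) = -(110 - 3) = -1*107 = -107)
242*(-498/317 + Y(10, 17)) = 242*(-498/317 - 107) = 242*(-34417/317) = -8328914/317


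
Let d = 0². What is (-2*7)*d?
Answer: 0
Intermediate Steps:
d = 0
(-2*7)*d = -2*7*0 = -14*0 = 0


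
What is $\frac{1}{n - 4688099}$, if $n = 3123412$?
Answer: $- \frac{1}{1564687} \approx -6.3911 \cdot 10^{-7}$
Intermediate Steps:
$\frac{1}{n - 4688099} = \frac{1}{3123412 - 4688099} = \frac{1}{-1564687} = - \frac{1}{1564687}$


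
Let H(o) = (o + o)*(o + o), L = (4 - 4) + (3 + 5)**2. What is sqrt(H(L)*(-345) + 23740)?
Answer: 2*I*sqrt(1407185) ≈ 2372.5*I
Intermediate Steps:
L = 64 (L = 0 + 8**2 = 0 + 64 = 64)
H(o) = 4*o**2 (H(o) = (2*o)*(2*o) = 4*o**2)
sqrt(H(L)*(-345) + 23740) = sqrt((4*64**2)*(-345) + 23740) = sqrt((4*4096)*(-345) + 23740) = sqrt(16384*(-345) + 23740) = sqrt(-5652480 + 23740) = sqrt(-5628740) = 2*I*sqrt(1407185)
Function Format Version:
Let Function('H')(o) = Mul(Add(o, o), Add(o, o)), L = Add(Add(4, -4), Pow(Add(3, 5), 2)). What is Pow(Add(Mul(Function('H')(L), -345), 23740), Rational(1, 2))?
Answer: Mul(2, I, Pow(1407185, Rational(1, 2))) ≈ Mul(2372.5, I)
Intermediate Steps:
L = 64 (L = Add(0, Pow(8, 2)) = Add(0, 64) = 64)
Function('H')(o) = Mul(4, Pow(o, 2)) (Function('H')(o) = Mul(Mul(2, o), Mul(2, o)) = Mul(4, Pow(o, 2)))
Pow(Add(Mul(Function('H')(L), -345), 23740), Rational(1, 2)) = Pow(Add(Mul(Mul(4, Pow(64, 2)), -345), 23740), Rational(1, 2)) = Pow(Add(Mul(Mul(4, 4096), -345), 23740), Rational(1, 2)) = Pow(Add(Mul(16384, -345), 23740), Rational(1, 2)) = Pow(Add(-5652480, 23740), Rational(1, 2)) = Pow(-5628740, Rational(1, 2)) = Mul(2, I, Pow(1407185, Rational(1, 2)))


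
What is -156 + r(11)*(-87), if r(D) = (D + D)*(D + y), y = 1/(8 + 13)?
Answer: -149108/7 ≈ -21301.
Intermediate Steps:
y = 1/21 ≈ 0.047619
r(D) = 2*D*(1/21 + D) (r(D) = (D + D)*(D + 1/21) = (2*D)*(1/21 + D) = 2*D*(1/21 + D))
-156 + r(11)*(-87) = -156 + ((2/21)*11*(1 + 21*11))*(-87) = -156 + ((2/21)*11*(1 + 231))*(-87) = -156 + ((2/21)*11*232)*(-87) = -156 + (5104/21)*(-87) = -156 - 148016/7 = -149108/7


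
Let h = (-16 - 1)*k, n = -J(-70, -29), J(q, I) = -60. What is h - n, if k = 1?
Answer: -77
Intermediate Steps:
n = 60 (n = -1*(-60) = 60)
h = -17 (h = (-16 - 1)*1 = -17*1 = -17)
h - n = -17 - 1*60 = -17 - 60 = -77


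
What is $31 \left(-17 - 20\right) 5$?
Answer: $-5735$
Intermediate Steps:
$31 \left(-17 - 20\right) 5 = 31 \left(-37\right) 5 = \left(-1147\right) 5 = -5735$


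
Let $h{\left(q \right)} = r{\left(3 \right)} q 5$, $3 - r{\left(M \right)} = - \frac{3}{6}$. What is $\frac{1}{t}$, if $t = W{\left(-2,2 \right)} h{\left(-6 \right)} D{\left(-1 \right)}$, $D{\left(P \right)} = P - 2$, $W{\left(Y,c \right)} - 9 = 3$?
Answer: $\frac{1}{3780} \approx 0.00026455$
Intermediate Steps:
$W{\left(Y,c \right)} = 12$ ($W{\left(Y,c \right)} = 9 + 3 = 12$)
$r{\left(M \right)} = \frac{7}{2}$ ($r{\left(M \right)} = 3 - - \frac{3}{6} = 3 - \left(-3\right) \frac{1}{6} = 3 - - \frac{1}{2} = 3 + \frac{1}{2} = \frac{7}{2}$)
$D{\left(P \right)} = -2 + P$
$h{\left(q \right)} = \frac{35 q}{2}$ ($h{\left(q \right)} = \frac{7 q}{2} \cdot 5 = \frac{35 q}{2}$)
$t = 3780$ ($t = 12 \cdot \frac{35}{2} \left(-6\right) \left(-2 - 1\right) = 12 \left(-105\right) \left(-3\right) = \left(-1260\right) \left(-3\right) = 3780$)
$\frac{1}{t} = \frac{1}{3780}$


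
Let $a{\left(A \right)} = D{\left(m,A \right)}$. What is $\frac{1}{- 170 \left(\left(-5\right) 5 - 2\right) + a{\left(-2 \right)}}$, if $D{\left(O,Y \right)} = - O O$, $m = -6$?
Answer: $\frac{1}{4554} \approx 0.00021959$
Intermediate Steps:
$D{\left(O,Y \right)} = - O^{2}$
$a{\left(A \right)} = -36$ ($a{\left(A \right)} = - \left(-6\right)^{2} = \left(-1\right) 36 = -36$)
$\frac{1}{- 170 \left(\left(-5\right) 5 - 2\right) + a{\left(-2 \right)}} = \frac{1}{- 170 \left(\left(-5\right) 5 - 2\right) - 36} = \frac{1}{- 170 \left(-25 - 2\right) - 36} = \frac{1}{\left(-170\right) \left(-27\right) - 36} = \frac{1}{4590 - 36} = \frac{1}{4554}$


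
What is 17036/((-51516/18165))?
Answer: -25788245/4293 ≈ -6007.0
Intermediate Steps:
17036/((-51516/18165)) = 17036/((-51516*1/18165)) = 17036/(-17172/6055) = 17036*(-6055/17172) = -25788245/4293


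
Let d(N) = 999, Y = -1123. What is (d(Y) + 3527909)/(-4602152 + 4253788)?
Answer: -882227/87091 ≈ -10.130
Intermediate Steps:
(d(Y) + 3527909)/(-4602152 + 4253788) = (999 + 3527909)/(-4602152 + 4253788) = 3528908/(-348364) = 3528908*(-1/348364) = -882227/87091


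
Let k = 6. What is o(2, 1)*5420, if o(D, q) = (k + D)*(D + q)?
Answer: 130080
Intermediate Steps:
o(D, q) = (6 + D)*(D + q)
o(2, 1)*5420 = (2² + 6*2 + 6*1 + 2*1)*5420 = (4 + 12 + 6 + 2)*5420 = 24*5420 = 130080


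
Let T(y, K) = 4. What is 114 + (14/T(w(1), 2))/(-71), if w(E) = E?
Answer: 16181/142 ≈ 113.95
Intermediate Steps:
114 + (14/T(w(1), 2))/(-71) = 114 + (14/4)/(-71) = 114 + (14*(¼))*(-1/71) = 114 + (7/2)*(-1/71) = 114 - 7/142 = 16181/142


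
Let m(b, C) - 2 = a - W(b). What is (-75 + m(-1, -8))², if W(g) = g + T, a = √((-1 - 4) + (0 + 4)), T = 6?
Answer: (78 - I)² ≈ 6083.0 - 156.0*I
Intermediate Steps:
a = I (a = √(-5 + 4) = √(-1) = I ≈ 1.0*I)
W(g) = 6 + g (W(g) = g + 6 = 6 + g)
m(b, C) = -4 + I - b (m(b, C) = 2 + (I - (6 + b)) = 2 + (I + (-6 - b)) = 2 + (-6 + I - b) = -4 + I - b)
(-75 + m(-1, -8))² = (-75 + (-4 + I - 1*(-1)))² = (-75 + (-4 + I + 1))² = (-75 + (-3 + I))² = (-78 + I)²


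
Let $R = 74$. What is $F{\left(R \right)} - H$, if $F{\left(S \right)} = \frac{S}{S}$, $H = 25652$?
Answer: $-25651$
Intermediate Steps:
$F{\left(S \right)} = 1$
$F{\left(R \right)} - H = 1 - 25652 = -25651$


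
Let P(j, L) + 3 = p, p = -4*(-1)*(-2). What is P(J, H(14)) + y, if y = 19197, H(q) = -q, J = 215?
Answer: 19186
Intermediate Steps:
p = -8 (p = 4*(-2) = -8)
P(j, L) = -11 (P(j, L) = -3 - 8 = -11)
P(J, H(14)) + y = -11 + 19197 = 19186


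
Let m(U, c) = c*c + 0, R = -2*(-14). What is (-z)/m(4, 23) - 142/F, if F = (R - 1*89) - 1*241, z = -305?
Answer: 83614/79879 ≈ 1.0468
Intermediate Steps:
R = 28
m(U, c) = c² (m(U, c) = c² + 0 = c²)
F = -302 (F = (28 - 1*89) - 1*241 = (28 - 89) - 241 = -61 - 241 = -302)
(-z)/m(4, 23) - 142/F = (-1*(-305))/(23²) - 142/(-302) = 305/529 - 142*(-1/302) = 305*(1/529) + 71/151 = 305/529 + 71/151 = 83614/79879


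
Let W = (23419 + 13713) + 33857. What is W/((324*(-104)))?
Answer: -23663/11232 ≈ -2.1067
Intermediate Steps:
W = 70989 (W = 37132 + 33857 = 70989)
W/((324*(-104))) = 70989/((324*(-104))) = 70989/(-33696) = 70989*(-1/33696) = -23663/11232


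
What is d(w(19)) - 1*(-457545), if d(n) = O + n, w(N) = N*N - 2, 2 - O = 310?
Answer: 457596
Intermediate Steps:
O = -308 (O = 2 - 1*310 = 2 - 310 = -308)
w(N) = -2 + N**2 (w(N) = N**2 - 2 = -2 + N**2)
d(n) = -308 + n
d(w(19)) - 1*(-457545) = (-308 + (-2 + 19**2)) - 1*(-457545) = (-308 + (-2 + 361)) + 457545 = (-308 + 359) + 457545 = 51 + 457545 = 457596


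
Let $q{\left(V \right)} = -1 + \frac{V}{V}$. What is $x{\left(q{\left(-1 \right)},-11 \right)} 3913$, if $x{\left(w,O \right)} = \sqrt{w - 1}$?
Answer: $3913 i \approx 3913.0 i$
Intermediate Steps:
$q{\left(V \right)} = 0$ ($q{\left(V \right)} = -1 + 1 = 0$)
$x{\left(w,O \right)} = \sqrt{-1 + w}$
$x{\left(q{\left(-1 \right)},-11 \right)} 3913 = \sqrt{-1 + 0} \cdot 3913 = \sqrt{-1} \cdot 3913 = i 3913 = 3913 i$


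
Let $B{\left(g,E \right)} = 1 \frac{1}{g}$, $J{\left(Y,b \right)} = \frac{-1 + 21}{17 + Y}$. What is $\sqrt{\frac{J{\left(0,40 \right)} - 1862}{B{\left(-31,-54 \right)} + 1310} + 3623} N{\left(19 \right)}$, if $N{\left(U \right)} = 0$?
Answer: $0$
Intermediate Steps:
$J{\left(Y,b \right)} = \frac{20}{17 + Y}$
$B{\left(g,E \right)} = \frac{1}{g}$
$\sqrt{\frac{J{\left(0,40 \right)} - 1862}{B{\left(-31,-54 \right)} + 1310} + 3623} N{\left(19 \right)} = \sqrt{\frac{\frac{20}{17 + 0} - 1862}{\frac{1}{-31} + 1310} + 3623} \cdot 0 = \sqrt{\frac{\frac{20}{17} - 1862}{- \frac{1}{31} + 1310} + 3623} \cdot 0 = \sqrt{\frac{20 \cdot \frac{1}{17} - 1862}{\frac{40609}{31}} + 3623} \cdot 0 = \sqrt{\left(\frac{20}{17} - 1862\right) \frac{31}{40609} + 3623} \cdot 0 = \sqrt{\left(- \frac{31634}{17}\right) \frac{31}{40609} + 3623} \cdot 0 = \sqrt{- \frac{980654}{690353} + 3623} \cdot 0 = \sqrt{\frac{2500168265}{690353}} \cdot 0 = \frac{\sqrt{1725998662247545}}{690353} \cdot 0 = 0$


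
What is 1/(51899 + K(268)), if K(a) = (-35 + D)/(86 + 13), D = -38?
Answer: 99/5137928 ≈ 1.9268e-5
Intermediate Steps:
K(a) = -73/99 (K(a) = (-35 - 38)/(86 + 13) = -73/99)
1/(51899 + K(268)) = 1/(51899 - 73/99) = 1/(5137928/99) = 99/5137928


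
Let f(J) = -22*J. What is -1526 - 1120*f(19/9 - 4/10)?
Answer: 365722/9 ≈ 40636.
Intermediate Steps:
-1526 - 1120*f(19/9 - 4/10) = -1526 - (-24640)*(19/9 - 4/10) = -1526 - (-24640)*(19*(1/9) - 4*1/10) = -1526 - (-24640)*(19/9 - 2/5) = -1526 - (-24640)*77/45 = -1526 - 1120*(-1694/45) = -1526 + 379456/9 = 365722/9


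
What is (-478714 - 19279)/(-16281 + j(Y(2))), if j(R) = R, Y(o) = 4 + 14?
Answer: 497993/16263 ≈ 30.621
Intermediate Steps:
Y(o) = 18
(-478714 - 19279)/(-16281 + j(Y(2))) = (-478714 - 19279)/(-16281 + 18) = -497993/(-16263) = -497993*(-1/16263) = 497993/16263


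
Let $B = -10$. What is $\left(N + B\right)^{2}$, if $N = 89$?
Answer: $6241$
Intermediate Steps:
$\left(N + B\right)^{2} = \left(89 - 10\right)^{2} = 79^{2} = 6241$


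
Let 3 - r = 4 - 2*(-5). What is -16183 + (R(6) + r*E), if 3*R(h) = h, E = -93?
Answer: -15158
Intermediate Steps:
r = -11 (r = 3 - (4 - 2*(-5)) = 3 - (4 + 10) = 3 - 1*14 = 3 - 14 = -11)
R(h) = h/3
-16183 + (R(6) + r*E) = -16183 + ((1/3)*6 - 11*(-93)) = -16183 + (2 + 1023) = -16183 + 1025 = -15158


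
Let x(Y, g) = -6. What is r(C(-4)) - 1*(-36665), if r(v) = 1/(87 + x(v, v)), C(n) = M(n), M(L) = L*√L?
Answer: 2969866/81 ≈ 36665.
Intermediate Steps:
M(L) = L^(3/2)
C(n) = n^(3/2)
r(v) = 1/81 (r(v) = 1/(87 - 6) = 1/81)
r(C(-4)) - 1*(-36665) = 1/81 - 1*(-36665) = 1/81 + 36665 = 2969866/81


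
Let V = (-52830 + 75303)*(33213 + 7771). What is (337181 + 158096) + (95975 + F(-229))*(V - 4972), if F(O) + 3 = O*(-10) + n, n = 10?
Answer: 90511309316397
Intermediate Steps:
V = 921033432 (V = 22473*40984 = 921033432)
F(O) = 7 - 10*O (F(O) = -3 + (O*(-10) + 10) = -3 + (-10*O + 10) = -3 + (10 - 10*O) = 7 - 10*O)
(337181 + 158096) + (95975 + F(-229))*(V - 4972) = (337181 + 158096) + (95975 + (7 - 10*(-229)))*(921033432 - 4972) = 495277 + (95975 + (7 + 2290))*921028460 = 495277 + (95975 + 2297)*921028460 = 495277 + 98272*921028460 = 495277 + 90511308821120 = 90511309316397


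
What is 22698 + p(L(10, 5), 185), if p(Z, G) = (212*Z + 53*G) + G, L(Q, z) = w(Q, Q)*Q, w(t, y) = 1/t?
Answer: 32900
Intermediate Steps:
L(Q, z) = 1 (L(Q, z) = Q/Q = 1)
p(Z, G) = 54*G + 212*Z (p(Z, G) = (53*G + 212*Z) + G = 54*G + 212*Z)
22698 + p(L(10, 5), 185) = 22698 + (54*185 + 212*1) = 22698 + (9990 + 212) = 22698 + 10202 = 32900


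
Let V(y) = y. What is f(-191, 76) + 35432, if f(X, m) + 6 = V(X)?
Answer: 35235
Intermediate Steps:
f(X, m) = -6 + X
f(-191, 76) + 35432 = (-6 - 191) + 35432 = -197 + 35432 = 35235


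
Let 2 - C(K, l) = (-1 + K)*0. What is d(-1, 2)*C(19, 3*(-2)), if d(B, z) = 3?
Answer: 6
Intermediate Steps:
C(K, l) = 2 (C(K, l) = 2 - (-1 + K)*0 = 2 - 1*0 = 2 + 0 = 2)
d(-1, 2)*C(19, 3*(-2)) = 3*2 = 6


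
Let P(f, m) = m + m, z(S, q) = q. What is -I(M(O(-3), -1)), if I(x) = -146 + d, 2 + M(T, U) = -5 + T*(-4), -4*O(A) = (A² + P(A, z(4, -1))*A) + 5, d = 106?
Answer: 40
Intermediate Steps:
P(f, m) = 2*m
O(A) = -5/4 + A/2 - A²/4 (O(A) = -((A² + (2*(-1))*A) + 5)/4 = -((A² - 2*A) + 5)/4 = -(5 + A² - 2*A)/4 = -5/4 + A/2 - A²/4)
M(T, U) = -7 - 4*T (M(T, U) = -2 + (-5 + T*(-4)) = -2 + (-5 - 4*T) = -7 - 4*T)
I(x) = -40 (I(x) = -146 + 106 = -40)
-I(M(O(-3), -1)) = -1*(-40) = 40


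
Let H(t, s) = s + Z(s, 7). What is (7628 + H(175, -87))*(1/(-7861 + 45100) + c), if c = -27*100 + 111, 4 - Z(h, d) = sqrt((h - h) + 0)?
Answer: -242475601550/12413 ≈ -1.9534e+7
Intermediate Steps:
Z(h, d) = 4 (Z(h, d) = 4 - sqrt((h - h) + 0) = 4 - sqrt(0 + 0) = 4 - sqrt(0) = 4 - 1*0 = 4 + 0 = 4)
H(t, s) = 4 + s (H(t, s) = s + 4 = 4 + s)
c = -2589 (c = -2700 + 111 = -2589)
(7628 + H(175, -87))*(1/(-7861 + 45100) + c) = (7628 + (4 - 87))*(1/(-7861 + 45100) - 2589) = (7628 - 83)*(1/37239 - 2589) = 7545*(1/37239 - 2589) = 7545*(-96411770/37239) = -242475601550/12413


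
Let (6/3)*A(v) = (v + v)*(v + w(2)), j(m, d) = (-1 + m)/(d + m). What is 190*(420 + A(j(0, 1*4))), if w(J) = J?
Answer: 637735/8 ≈ 79717.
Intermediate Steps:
j(m, d) = (-1 + m)/(d + m)
A(v) = v*(2 + v) (A(v) = ((v + v)*(v + 2))/2 = ((2*v)*(2 + v))/2 = (2*v*(2 + v))/2 = v*(2 + v))
190*(420 + A(j(0, 1*4))) = 190*(420 + ((-1 + 0)/(1*4 + 0))*(2 + (-1 + 0)/(1*4 + 0))) = 190*(420 + (-1/(4 + 0))*(2 - 1/(4 + 0))) = 190*(420 + (-1/4)*(2 - 1/4)) = 190*(420 + ((¼)*(-1))*(2 + (¼)*(-1))) = 190*(420 - (2 - ¼)/4) = 190*(420 - ¼*7/4) = 190*(420 - 7/16) = 190*(6713/16) = 637735/8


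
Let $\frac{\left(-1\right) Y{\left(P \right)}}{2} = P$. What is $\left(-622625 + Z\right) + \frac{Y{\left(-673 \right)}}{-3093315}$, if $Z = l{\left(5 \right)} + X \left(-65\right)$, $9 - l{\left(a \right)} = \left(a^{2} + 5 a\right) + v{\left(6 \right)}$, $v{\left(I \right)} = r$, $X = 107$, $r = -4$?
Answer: $- \frac{1947603711701}{3093315} \approx -6.2962 \cdot 10^{5}$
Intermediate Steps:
$v{\left(I \right)} = -4$
$l{\left(a \right)} = 13 - a^{2} - 5 a$ ($l{\left(a \right)} = 9 - \left(\left(a^{2} + 5 a\right) - 4\right) = 9 - \left(-4 + a^{2} + 5 a\right) = 13 - a^{2} - 5 a$)
$Y{\left(P \right)} = - 2 P$
$Z = -6992$ ($Z = \left(13 - 5^{2} - 25\right) + 107 \left(-65\right) = \left(13 - 25 - 25\right) - 6955 = -37 - 6955 = -6992$)
$\left(-622625 + Z\right) + \frac{Y{\left(-673 \right)}}{-3093315} = \left(-622625 - 6992\right) + \frac{\left(-2\right) \left(-673\right)}{-3093315} = -629617 + 1346 \left(- \frac{1}{3093315}\right) = -629617 - \frac{1346}{3093315} = - \frac{1947603711701}{3093315}$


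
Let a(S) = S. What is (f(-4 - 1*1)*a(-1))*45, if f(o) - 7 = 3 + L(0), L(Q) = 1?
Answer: -495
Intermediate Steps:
f(o) = 11 (f(o) = 7 + (3 + 1) = 7 + 4 = 11)
(f(-4 - 1*1)*a(-1))*45 = (11*(-1))*45 = -11*45 = -495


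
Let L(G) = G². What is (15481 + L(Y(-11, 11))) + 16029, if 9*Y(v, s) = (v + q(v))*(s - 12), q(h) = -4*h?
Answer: 283711/9 ≈ 31523.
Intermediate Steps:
Y(v, s) = -v*(-12 + s)/3 (Y(v, s) = ((v - 4*v)*(s - 12))/9 = ((-3*v)*(-12 + s))/9 = (-3*v*(-12 + s))/9 = -v*(-12 + s)/3)
(15481 + L(Y(-11, 11))) + 16029 = (15481 + ((⅓)*(-11)*(12 - 1*11))²) + 16029 = (15481 + ((⅓)*(-11)*(12 - 11))²) + 16029 = (15481 + ((⅓)*(-11)*1)²) + 16029 = (15481 + (-11/3)²) + 16029 = (15481 + 121/9) + 16029 = 139450/9 + 16029 = 283711/9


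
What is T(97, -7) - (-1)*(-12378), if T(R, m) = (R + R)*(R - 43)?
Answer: -1902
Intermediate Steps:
T(R, m) = 2*R*(-43 + R) (T(R, m) = (2*R)*(-43 + R) = 2*R*(-43 + R))
T(97, -7) - (-1)*(-12378) = 2*97*(-43 + 97) - (-1)*(-12378) = 2*97*54 - 1*12378 = 10476 - 12378 = -1902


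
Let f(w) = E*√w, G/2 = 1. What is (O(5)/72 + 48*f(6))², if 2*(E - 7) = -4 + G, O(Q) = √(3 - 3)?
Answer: 497664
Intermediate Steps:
G = 2 (G = 2*1 = 2)
O(Q) = 0 (O(Q) = √0 = 0)
E = 6 (E = 7 + (-4 + 2)/2 = 7 + (½)*(-2) = 7 - 1 = 6)
f(w) = 6*√w
(O(5)/72 + 48*f(6))² = (0/72 + 48*(6*√6))² = (0*(1/72) + 288*√6)² = (0 + 288*√6)² = (288*√6)² = 497664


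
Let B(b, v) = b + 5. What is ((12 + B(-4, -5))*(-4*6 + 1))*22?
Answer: -6578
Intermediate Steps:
B(b, v) = 5 + b
((12 + B(-4, -5))*(-4*6 + 1))*22 = ((12 + (5 - 4))*(-4*6 + 1))*22 = ((12 + 1)*(-24 + 1))*22 = (13*(-23))*22 = -299*22 = -6578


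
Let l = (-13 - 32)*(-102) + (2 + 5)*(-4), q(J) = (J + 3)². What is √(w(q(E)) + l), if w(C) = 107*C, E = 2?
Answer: √7237 ≈ 85.071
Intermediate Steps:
q(J) = (3 + J)²
l = 4562 (l = -45*(-102) + 7*(-4) = 4590 - 28 = 4562)
√(w(q(E)) + l) = √(107*(3 + 2)² + 4562) = √(107*5² + 4562) = √(107*25 + 4562) = √(2675 + 4562) = √7237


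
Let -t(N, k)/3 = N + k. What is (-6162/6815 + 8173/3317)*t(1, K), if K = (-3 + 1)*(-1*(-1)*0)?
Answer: -105778923/22605355 ≈ -4.6794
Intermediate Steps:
K = 0 (K = -2*0 = 0)
t(N, k) = -3*N - 3*k (t(N, k) = -3*(N + k) = -3*N - 3*k)
(-6162/6815 + 8173/3317)*t(1, K) = (-6162/6815 + 8173/3317)*(-3*1 - 3*0) = (-6162*1/6815 + 8173*(1/3317))*(-3 + 0) = (-6162/6815 + 8173/3317)*(-3) = (35259641/22605355)*(-3) = -105778923/22605355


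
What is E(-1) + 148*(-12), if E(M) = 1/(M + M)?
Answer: -3553/2 ≈ -1776.5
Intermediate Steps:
E(M) = 1/(2*M)
E(-1) + 148*(-12) = (½)/(-1) + 148*(-12) = (½)*(-1) - 1776 = -½ - 1776 = -3553/2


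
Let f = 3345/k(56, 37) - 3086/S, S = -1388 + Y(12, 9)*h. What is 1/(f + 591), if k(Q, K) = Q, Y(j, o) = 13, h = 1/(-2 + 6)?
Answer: 310184/202537963 ≈ 0.0015315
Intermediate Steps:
h = ¼ (h = 1/4 = ¼ ≈ 0.25000)
S = -5539/4 (S = -1388 + 13*(¼) = -1388 + 13/4 = -5539/4 ≈ -1384.8)
f = 19219219/310184 (f = 3345/56 - 3086/(-5539/4) = 3345*(1/56) - 3086*(-4/5539) = 3345/56 + 12344/5539 = 19219219/310184 ≈ 61.961)
1/(f + 591) = 1/(19219219/310184 + 591) = 1/(202537963/310184) = 310184/202537963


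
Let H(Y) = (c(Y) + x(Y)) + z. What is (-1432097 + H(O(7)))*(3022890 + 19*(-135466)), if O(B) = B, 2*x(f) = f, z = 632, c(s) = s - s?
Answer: -642777746114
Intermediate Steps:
c(s) = 0
x(f) = f/2
H(Y) = 632 + Y/2 (H(Y) = (0 + Y/2) + 632 = Y/2 + 632 = 632 + Y/2)
(-1432097 + H(O(7)))*(3022890 + 19*(-135466)) = (-1432097 + (632 + (1/2)*7))*(3022890 + 19*(-135466)) = (-1432097 + (632 + 7/2))*(3022890 - 2573854) = (-1432097 + 1271/2)*449036 = -2862923/2*449036 = -642777746114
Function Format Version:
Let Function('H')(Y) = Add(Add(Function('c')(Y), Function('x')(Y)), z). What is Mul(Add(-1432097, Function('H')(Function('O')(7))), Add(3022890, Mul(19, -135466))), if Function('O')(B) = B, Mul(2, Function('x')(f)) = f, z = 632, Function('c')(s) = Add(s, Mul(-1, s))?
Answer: -642777746114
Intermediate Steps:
Function('c')(s) = 0
Function('x')(f) = Mul(Rational(1, 2), f)
Function('H')(Y) = Add(632, Mul(Rational(1, 2), Y)) (Function('H')(Y) = Add(Add(0, Mul(Rational(1, 2), Y)), 632) = Add(Mul(Rational(1, 2), Y), 632) = Add(632, Mul(Rational(1, 2), Y)))
Mul(Add(-1432097, Function('H')(Function('O')(7))), Add(3022890, Mul(19, -135466))) = Mul(Add(-1432097, Add(632, Mul(Rational(1, 2), 7))), Add(3022890, Mul(19, -135466))) = Mul(Add(-1432097, Add(632, Rational(7, 2))), Add(3022890, -2573854)) = Mul(Add(-1432097, Rational(1271, 2)), 449036) = Mul(Rational(-2862923, 2), 449036) = -642777746114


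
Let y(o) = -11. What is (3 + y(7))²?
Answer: 64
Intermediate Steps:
(3 + y(7))² = (3 - 11)² = (-8)² = 64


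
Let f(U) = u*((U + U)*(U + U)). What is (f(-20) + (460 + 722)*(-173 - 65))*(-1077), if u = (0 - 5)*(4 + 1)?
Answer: 346057332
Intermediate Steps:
u = -25 (u = -5*5 = -25)
f(U) = -100*U² (f(U) = -25*(U + U)*(U + U) = -25*2*U*2*U = -100*U²)
(f(-20) + (460 + 722)*(-173 - 65))*(-1077) = (-100*(-20)² + (460 + 722)*(-173 - 65))*(-1077) = (-100*400 + 1182*(-238))*(-1077) = (-40000 - 281316)*(-1077) = -321316*(-1077) = 346057332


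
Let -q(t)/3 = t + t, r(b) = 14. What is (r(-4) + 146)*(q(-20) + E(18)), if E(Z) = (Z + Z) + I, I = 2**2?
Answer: 25600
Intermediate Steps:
I = 4
q(t) = -6*t (q(t) = -3*(t + t) = -6*t)
E(Z) = 4 + 2*Z (E(Z) = (Z + Z) + 4 = 2*Z + 4 = 4 + 2*Z)
(r(-4) + 146)*(q(-20) + E(18)) = (14 + 146)*(-6*(-20) + (4 + 2*18)) = 160*(120 + (4 + 36)) = 160*(120 + 40) = 160*160 = 25600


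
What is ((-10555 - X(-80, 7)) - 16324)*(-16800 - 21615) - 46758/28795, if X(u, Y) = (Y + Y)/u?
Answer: 237858231994641/230360 ≈ 1.0326e+9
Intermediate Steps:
X(u, Y) = 2*Y/u (X(u, Y) = (2*Y)/u = 2*Y/u)
((-10555 - X(-80, 7)) - 16324)*(-16800 - 21615) - 46758/28795 = ((-10555 - 2*7/(-80)) - 16324)*(-16800 - 21615) - 46758/28795 = ((-10555 - 2*7*(-1)/80) - 16324)*(-38415) - 46758/28795 = ((-10555 - 1*(-7/40)) - 16324)*(-38415) - 1*46758/28795 = ((-10555 + 7/40) - 16324)*(-38415) - 46758/28795 = (-422193/40 - 16324)*(-38415) - 46758/28795 = -1075153/40*(-38415) - 46758/28795 = 8260400499/8 - 46758/28795 = 237858231994641/230360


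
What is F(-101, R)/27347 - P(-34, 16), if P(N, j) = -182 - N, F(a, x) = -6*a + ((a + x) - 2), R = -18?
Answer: 4047841/27347 ≈ 148.02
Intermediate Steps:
F(a, x) = -2 + x - 5*a (F(a, x) = -6*a + (-2 + a + x) = -2 + x - 5*a)
F(-101, R)/27347 - P(-34, 16) = (-2 - 18 - 5*(-101))/27347 - (-182 - 1*(-34)) = (-2 - 18 + 505)*(1/27347) - (-182 + 34) = 485*(1/27347) - 1*(-148) = 485/27347 + 148 = 4047841/27347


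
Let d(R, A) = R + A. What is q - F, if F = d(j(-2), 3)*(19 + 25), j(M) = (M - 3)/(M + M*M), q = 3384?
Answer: 3362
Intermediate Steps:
j(M) = (-3 + M)/(M + M²)
d(R, A) = A + R
F = 22 (F = (3 + (-3 - 2)/((-2)*(1 - 2)))*(19 + 25) = (3 - ½*(-5)/(-1))*44 = (3 - ½*(-1)*(-5))*44 = (3 - 5/2)*44 = (½)*44 = 22)
q - F = 3384 - 1*22 = 3384 - 22 = 3362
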